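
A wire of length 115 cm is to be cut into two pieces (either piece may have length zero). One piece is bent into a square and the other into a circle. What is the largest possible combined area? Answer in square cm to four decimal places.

1052.4121

Let x be the length used for the square. Square side x/4; circle radius (115−x)/(2π).
A(x) = (x/4)² + π·((115−x)/(2π))² = x²/16 + (115−x)²/(4π) for 0 ≤ x ≤ 115. A'(x) = x/8 − (115−x)/(2π) = 0 gives x = 4·115/(π+4) ≈ 64.4114.
A'' > 0, so the interior critical point is a minimum; the maximum is at an endpoint. A(0) = 1052.4121 and A(115) = 826.5625, so the largest area is 1052.4121.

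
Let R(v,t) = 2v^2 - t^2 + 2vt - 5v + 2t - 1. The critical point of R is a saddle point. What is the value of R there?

∂R/∂v = 4v + 2t - 5 = 0 and ∂R/∂t = 2v - 2t + 2 = 0, so (v, t) = (1/2, 3/2).
The Hessian has R_{vv} = 4, R_{tt} = -2, R_{vt} = 2, giving D = -12 < 0, so the point is a saddle point.
R(1/2, 3/2) = -3/4.

-3/4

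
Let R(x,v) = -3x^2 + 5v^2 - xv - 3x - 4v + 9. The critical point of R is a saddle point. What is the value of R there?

558/61

∂R/∂x = -6x - v - 3 = 0 and ∂R/∂v = -x + 10v - 4 = 0, so (x, v) = (-34/61, 21/61).
The Hessian has R_{xx} = -6, R_{vv} = 10, R_{xv} = -1, giving D = -61 < 0, so the point is a saddle point.
R(-34/61, 21/61) = 558/61.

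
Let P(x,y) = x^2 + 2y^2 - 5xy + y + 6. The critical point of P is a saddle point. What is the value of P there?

103/17

∂P/∂x = 2x - 5y = 0 and ∂P/∂y = -5x + 4y + 1 = 0, so (x, y) = (5/17, 2/17).
The Hessian has P_{xx} = 2, P_{yy} = 4, P_{xy} = -5, giving D = -17 < 0, so the point is a saddle point.
P(5/17, 2/17) = 103/17.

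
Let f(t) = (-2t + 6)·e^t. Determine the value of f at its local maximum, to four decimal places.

14.7781

Differentiating with the product rule gives f'(t) = (-2t + 4)·e^t. Since e^t > 0, the only critical point is t = 2.
f''(2) has the same sign as -2 < 0, so this is a local maximum.
f(2) = (2)·e^(2) ≈ 14.7781.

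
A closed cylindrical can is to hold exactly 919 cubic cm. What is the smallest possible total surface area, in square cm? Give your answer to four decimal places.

With radius r and height h, πr²h = 919 so h = 919/(πr²), and S(r) = 2πr² + 2πrh = 2πr² + 2·919/r.
S'(r) = 4πr − 2·919/r² = 0 ⇒ r³ = 919/(2π), so r ≈ 5.2688 and h = 2r ≈ 10.5376.
S''(r) = 4π + 4·919/r³ > 0, so this is the minimum; S ≈ 523.2689.

523.2689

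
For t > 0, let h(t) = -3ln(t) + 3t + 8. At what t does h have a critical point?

1

h'(t) = -3/t + 3 = 0 gives t = 1.
h''(t) = 3/t², which is positive for t > 0, so this is a local minimum.
h(1) = -3·ln(1) + 3 + 8 ≈ 11.0000.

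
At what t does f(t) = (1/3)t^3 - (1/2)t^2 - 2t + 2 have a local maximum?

f'(t) = t^2 - t - 2 = 0 at t = -1, 2.
f''(t) = 2t - 1. f''(-1) = -3 < 0 ⇒ local maximum; f''(2) = 3 > 0 ⇒ local minimum.
So the local maximum value is f(-1) = 19/6.

-1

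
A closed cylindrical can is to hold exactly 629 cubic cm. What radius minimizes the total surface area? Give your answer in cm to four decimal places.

With radius r and height h, πr²h = 629 so h = 629/(πr²), and S(r) = 2πr² + 2πrh = 2πr² + 2·629/r.
S'(r) = 4πr − 2·629/r² = 0 ⇒ r³ = 629/(2π), so r ≈ 4.6433 and h = 2r ≈ 9.2865.
S''(r) = 4π + 4·629/r³ > 0, so this is the minimum; S ≈ 406.3950.

4.6433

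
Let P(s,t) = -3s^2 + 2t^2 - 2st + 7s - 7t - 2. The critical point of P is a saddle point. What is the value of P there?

-29/4

∂P/∂s = -6s - 2t + 7 = 0 and ∂P/∂t = -2s + 4t - 7 = 0, so (s, t) = (1/2, 2).
The Hessian has P_{ss} = -6, P_{tt} = 4, P_{st} = -2, giving D = -28 < 0, so the point is a saddle point.
P(1/2, 2) = -29/4.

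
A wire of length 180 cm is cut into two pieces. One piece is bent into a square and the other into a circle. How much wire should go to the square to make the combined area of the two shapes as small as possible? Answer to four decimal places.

Let x be the length used for the square. Square side x/4; circle radius (180−x)/(2π).
A(x) = (x/4)² + π·((180−x)/(2π))² = x²/16 + (180−x)²/(4π) for 0 ≤ x ≤ 180. A'(x) = x/8 − (180−x)/(2π) = 0 gives x = 4·180/(π+4) ≈ 100.8178.
A'' = 1/8 + 1/(2π) > 0, so this gives the minimum combined area; x ≈ 100.8178 cm to the square.

100.8178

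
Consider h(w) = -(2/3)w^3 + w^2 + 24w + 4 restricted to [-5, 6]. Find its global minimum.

Differentiating, h'(w) = -2w^2 + 2w + 24; which vanishes at w = -3 and w = 4.
Compare values at every candidate in [-5, 6]: h(-5) = -23/3,  h(-3) = -41,  h(4) = 220/3,  h(6) = 40.
Hence the absolute minimum is -41 at w = -3.

-41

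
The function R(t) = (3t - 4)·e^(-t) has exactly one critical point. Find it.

Differentiating with the product rule gives R'(t) = (-3t + 7)·e^(-t). Since e^(-t) > 0, the only critical point is t = 7/3.
R''(7/3) has the same sign as -3 < 0, so this is a local maximum.
R(7/3) = (3)·e^(-7/3) ≈ 0.2909.

7/3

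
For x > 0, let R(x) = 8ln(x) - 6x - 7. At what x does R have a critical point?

4/3

R'(x) = 8/x − 6 = 0 gives x = 4/3.
R''(x) = -8/x², which is negative for x > 0, so this is a local maximum.
R(4/3) = 8·ln(4/3) - 8 - 7 ≈ -12.6985.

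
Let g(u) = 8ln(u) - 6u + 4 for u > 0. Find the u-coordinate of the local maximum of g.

g'(u) = 8/u − 6 = 0 gives u = 4/3.
g''(u) = -8/u², which is negative for u > 0, so this is a local maximum.
g(4/3) = 8·ln(4/3) - 8 + 4 ≈ -1.6985.

4/3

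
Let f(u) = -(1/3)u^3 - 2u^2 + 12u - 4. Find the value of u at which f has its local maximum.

2

Critical points: f'(u) = -u^2 - 4u + 12 vanishes at u = -6, 2.
Second-derivative test with f''(u) = -2u - 4: f''(-6) = 8 > 0 ⇒ local minimum; f''(2) = -8 < 0 ⇒ local maximum.
Thus f has its local maximum at u = 2, with value 28/3.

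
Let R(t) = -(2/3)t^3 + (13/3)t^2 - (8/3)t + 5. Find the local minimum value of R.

370/81

Critical points: R'(t) = -2t^2 + (26/3)t - 8/3 vanishes at t = 1/3, 4.
Since R''(t) = -4t + 26/3, we get R''(1/3) = 22/3 > 0 ⇒ local minimum; R''(4) = -22/3 < 0 ⇒ local maximum.
Thus R has its local minimum at t = 1/3, with value 370/81.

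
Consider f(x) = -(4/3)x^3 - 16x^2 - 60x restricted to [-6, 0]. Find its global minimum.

The derivative is -4x^2 - 32x - 60, which vanishes at x = -5 and x = -3.
Evaluating at the critical points and endpoints: f(-6) = 72; f(-5) = 200/3; f(-3) = 72; f(0) = 0.
So the minimum is f(0) = 0.

0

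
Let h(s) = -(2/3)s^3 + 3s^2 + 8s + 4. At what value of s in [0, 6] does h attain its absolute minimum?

The derivative is -2s^2 + 6s + 8, whose only zero in [0, 6] is s = 4.
Evaluating at the critical points and endpoints: h(0) = 4, h(4) = 124/3, h(6) = 16.
So the minimum is h(0) = 4.

0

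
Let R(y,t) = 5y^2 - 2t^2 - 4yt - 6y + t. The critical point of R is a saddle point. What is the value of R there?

-13/8

∂R/∂y = 10y - 4t - 6 = 0 and ∂R/∂t = -4y - 4t + 1 = 0, so (y, t) = (1/2, -1/4).
The Hessian has R_{yy} = 10, R_{tt} = -4, R_{yt} = -4, giving D = -56 < 0, so the point is a saddle point.
R(1/2, -1/4) = -13/8.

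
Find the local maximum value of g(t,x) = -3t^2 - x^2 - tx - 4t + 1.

27/11

∂g/∂t = -6t - x - 4 = 0 and ∂g/∂x = -t - 2x = 0, so (t, x) = (-8/11, 4/11).
The Hessian has g_{tt} = -6, g_{xx} = -2, g_{tx} = -1, giving D = 11 > 0 with g_{tt} < 0, so the point is a local maximum.
g(-8/11, 4/11) = 27/11.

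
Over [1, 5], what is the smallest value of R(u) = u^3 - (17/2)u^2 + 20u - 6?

The derivative is 3u^2 - 17u + 20, which vanishes at u = 5/3 and u = 4.
Candidates: R(1) = 13/2, R(5/3) = 451/54, R(4) = 2, R(5) = 13/2.
Hence the absolute minimum is 2 at u = 4.

2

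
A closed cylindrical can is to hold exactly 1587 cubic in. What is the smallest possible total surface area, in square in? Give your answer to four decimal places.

With radius r and height h, πr²h = 1587 so h = 1587/(πr²), and S(r) = 2πr² + 2πrh = 2πr² + 2·1587/r.
S'(r) = 4πr − 2·1587/r² = 0 ⇒ r³ = 1587/(2π), so r ≈ 6.3212 and h = 2r ≈ 12.6424.
S''(r) = 4π + 4·1587/r³ > 0, so this is the minimum; S ≈ 753.1807.

753.1807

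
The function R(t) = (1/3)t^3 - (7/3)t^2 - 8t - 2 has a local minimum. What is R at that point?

R'(t) = t^2 - (14/3)t - 8. Setting R'(t) = 0 gives t ∈ {-4/3, 6}.
R''(t) = 2t - 14/3. R''(-4/3) = -22/3 < 0 ⇒ local maximum; R''(6) = 22/3 > 0 ⇒ local minimum.
Thus R has its local minimum at t = 6, with value -62.

-62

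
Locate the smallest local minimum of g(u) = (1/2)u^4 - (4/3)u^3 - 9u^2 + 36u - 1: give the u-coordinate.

g'(u) = 2u^3 - 4u^2 - 18u + 36 = 0 at u = -3, 2, 3.
Second-derivative test with g''(u) = 6u^2 - 8u - 18: g''(-3) = 60 > 0 ⇒ local minimum; g''(2) = -10 < 0 ⇒ local maximum; g''(3) = 12 > 0 ⇒ local minimum.
The smallest local minimum is g(-3) = -227/2.

-3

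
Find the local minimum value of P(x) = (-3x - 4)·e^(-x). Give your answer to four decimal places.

-4.1868

Differentiating with the product rule gives P'(x) = (3x + 1)·e^(-x). Since e^(-x) > 0, the only critical point is x = -1/3.
P''(-1/3) has the same sign as 3 > 0, so this is a local minimum.
P(-1/3) = (-3)·e^(1/3) ≈ -4.1868.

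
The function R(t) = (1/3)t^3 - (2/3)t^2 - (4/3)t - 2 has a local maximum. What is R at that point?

-122/81

R'(t) = t^2 - (4/3)t - 4/3. Setting R'(t) = 0 gives t ∈ {-2/3, 2}.
Since R''(t) = 2t - 4/3, we get R''(-2/3) = -8/3 < 0 ⇒ local maximum; R''(2) = 8/3 > 0 ⇒ local minimum.
The local maximum is R(-2/3) = -122/81.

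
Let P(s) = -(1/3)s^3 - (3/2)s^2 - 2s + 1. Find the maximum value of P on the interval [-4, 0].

19/3

Differentiating, P'(s) = -s^2 - 3s - 2; which vanishes at s = -2 and s = -1.
Candidates: P(-4) = 19/3, P(-2) = 5/3, P(-1) = 11/6, P(0) = 1.
The maximum over the interval is 19/3, attained at s = -4.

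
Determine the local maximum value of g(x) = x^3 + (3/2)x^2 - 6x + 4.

Critical points: g'(x) = 3x^2 + 3x - 6 vanishes at x = -2, 1.
Second-derivative test with g''(x) = 6x + 3: g''(-2) = -9 < 0 ⇒ local maximum; g''(1) = 9 > 0 ⇒ local minimum.
The local maximum is g(-2) = 14.

14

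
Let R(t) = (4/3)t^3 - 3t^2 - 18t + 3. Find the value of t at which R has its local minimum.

Critical points: R'(t) = 4t^2 - 6t - 18 vanishes at t = -3/2, 3.
Second-derivative test with R''(t) = 8t - 6: R''(-3/2) = -18 < 0 ⇒ local maximum; R''(3) = 18 > 0 ⇒ local minimum.
The local minimum is R(3) = -42.

3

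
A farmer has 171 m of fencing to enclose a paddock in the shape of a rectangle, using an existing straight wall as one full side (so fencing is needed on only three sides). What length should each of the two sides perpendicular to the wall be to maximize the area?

Let the sides perpendicular to the wall have length x and the parallel side y, so 2x + y = 171 and the area is A = xy = x(171 − 2x).
A'(x) = 171 − 4x = 0 gives x = 171/4, and A''(x) = −4 < 0 confirms a maximum.
Then y = 171 − 2·171/4 = 171/2 and A = 29241/8.

171/4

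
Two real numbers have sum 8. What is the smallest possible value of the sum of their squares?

With a + b = 8, a^2 + b^2 = a^2 + (8 − a)^2.
The derivative 2a − 2(8 − a) = 4a − 16 vanishes at a = 4; second derivative 4 > 0, a minimum.
The minimum is 2·(4)^2 = 32.

32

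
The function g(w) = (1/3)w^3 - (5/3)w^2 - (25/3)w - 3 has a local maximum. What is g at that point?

g'(w) = w^2 - (10/3)w - 25/3 = 0 at w = -5/3, 5.
Since g''(w) = 2w - 10/3, we get g''(-5/3) = -20/3 < 0 ⇒ local maximum; g''(5) = 20/3 > 0 ⇒ local minimum.
The local maximum is g(-5/3) = 382/81.

382/81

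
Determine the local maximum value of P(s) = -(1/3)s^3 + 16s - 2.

122/3

Critical points: P'(s) = -s^2 + 16 vanishes at s = -4, 4.
P''(s) = -2s. P''(-4) = 8 > 0 ⇒ local minimum; P''(4) = -8 < 0 ⇒ local maximum.
So the local maximum value is P(4) = 122/3.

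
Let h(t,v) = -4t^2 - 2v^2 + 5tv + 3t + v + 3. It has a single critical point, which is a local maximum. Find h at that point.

58/7

∂h/∂t = -8t + 5v + 3 = 0 and ∂h/∂v = 5t - 4v + 1 = 0, so (t, v) = (17/7, 23/7).
The Hessian has h_{tt} = -8, h_{vv} = -4, h_{tv} = 5, giving D = 7 > 0 with h_{tt} < 0, so the point is a local maximum.
h(17/7, 23/7) = 58/7.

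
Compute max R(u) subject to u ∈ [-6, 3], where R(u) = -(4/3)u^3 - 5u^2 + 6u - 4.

68

The derivative is -4u^2 - 10u + 6, which vanishes at u = -3 and u = 1/2.
Candidates: R(-6) = 68,  R(-3) = -31,  R(1/2) = -29/12,  R(3) = -67.
The maximum over the interval is 68, attained at u = -6.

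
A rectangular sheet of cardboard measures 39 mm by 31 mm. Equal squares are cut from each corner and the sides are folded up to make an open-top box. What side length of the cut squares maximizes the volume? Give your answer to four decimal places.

5.7201

With cut size x, the volume is V(x) = x(39 − 2x)(31 − 2x) for 0 < x < 15.5.
V'(x) = 12x^2 − 280x + 1209. Setting V'(x) = 0 gives x ≈ 5.7201 (the root in (0, 15.5)).
V''(x) = 24x − 280 is negative there, so this is the maximum; V ≈ 3083.5010.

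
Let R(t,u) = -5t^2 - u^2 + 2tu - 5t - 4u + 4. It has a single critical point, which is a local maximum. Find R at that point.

209/16

∂R/∂t = -10t + 2u - 5 = 0 and ∂R/∂u = 2t - 2u - 4 = 0, so (t, u) = (-9/8, -25/8).
The Hessian has R_{tt} = -10, R_{uu} = -2, R_{tu} = 2, giving D = 16 > 0 with R_{tt} < 0, so the point is a local maximum.
R(-9/8, -25/8) = 209/16.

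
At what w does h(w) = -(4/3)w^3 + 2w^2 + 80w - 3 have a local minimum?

-4

h'(w) = -4w^2 + 4w + 80. Setting h'(w) = 0 gives w ∈ {-4, 5}.
Since h''(w) = -8w + 4, we get h''(-4) = 36 > 0 ⇒ local minimum; h''(5) = -36 < 0 ⇒ local maximum.
The local minimum is h(-4) = -617/3.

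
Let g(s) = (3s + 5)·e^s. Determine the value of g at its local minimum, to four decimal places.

-0.2085

By the product rule, g'(s) = (3s + 8)·e^s. Since e^s > 0, the only critical point is s = -8/3.
g''(-8/3) has the same sign as 3 > 0, so this is a local minimum.
g(-8/3) = (-3)·e^(-8/3) ≈ -0.2085.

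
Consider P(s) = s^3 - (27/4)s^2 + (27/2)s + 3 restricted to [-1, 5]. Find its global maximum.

Differentiating, P'(s) = 3s^2 - (27/2)s + 27/2; which vanishes at s = 3/2 and s = 3.
Evaluating at the critical points and endpoints: P(-1) = -73/4,  P(3/2) = 183/16,  P(3) = 39/4,  P(5) = 107/4.
So the maximum is P(5) = 107/4.

107/4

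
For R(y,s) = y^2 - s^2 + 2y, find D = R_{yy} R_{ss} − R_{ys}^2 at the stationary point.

-4

∂R/∂y = 2y + 2 = 0 and ∂R/∂s = -2s = 0, so (y, s) = (-1, 0).
The Hessian has R_{yy} = 2, R_{ss} = -2, R_{ys} = 0, giving D = -4 < 0, so the point is a saddle point.
D = (2)·(-2) − (0)^2 = -4.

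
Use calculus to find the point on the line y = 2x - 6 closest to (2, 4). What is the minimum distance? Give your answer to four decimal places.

2.6833

Minimize D(x)^2 = (x - 2)^2 + (2x - 10)^2.
d/dx[D^2] = 2(x - 2) + 2·2·(2x - 10) = 0 ⇒ x = 22/5.
Then y = 14/5 and the distance is √(36/5) ≈ 2.6833.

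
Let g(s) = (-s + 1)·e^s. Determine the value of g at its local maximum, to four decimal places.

g'(s) = (-1)·e^s + (-s + 1)·1·e^s = (-s)·e^s. Since e^s > 0, the only critical point is s = 0.
g''(0) has the same sign as -1 < 0, so this is a local maximum.
g(0) = (1)·e^(0) ≈ 1.0000.

1.0000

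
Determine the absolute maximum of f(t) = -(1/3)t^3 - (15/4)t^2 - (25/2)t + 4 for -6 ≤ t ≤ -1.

817/48

Differentiating, f'(t) = -t^2 - (15/2)t - 25/2; which vanishes at t = -5 and t = -5/2.
Candidates: f(-6) = 16,  f(-5) = 173/12,  f(-5/2) = 817/48,  f(-1) = 157/12.
So the maximum is f(-5/2) = 817/48.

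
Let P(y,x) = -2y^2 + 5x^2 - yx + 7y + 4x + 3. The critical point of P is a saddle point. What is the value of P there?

364/41

∂P/∂y = -4y - x + 7 = 0 and ∂P/∂x = -y + 10x + 4 = 0, so (y, x) = (74/41, -9/41).
The Hessian has P_{yy} = -4, P_{xx} = 10, P_{yx} = -1, giving D = -41 < 0, so the point is a saddle point.
P(74/41, -9/41) = 364/41.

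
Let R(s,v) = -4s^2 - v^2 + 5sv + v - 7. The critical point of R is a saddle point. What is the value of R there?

∂R/∂s = -8s + 5v = 0 and ∂R/∂v = 5s - 2v + 1 = 0, so (s, v) = (-5/9, -8/9).
The Hessian has R_{ss} = -8, R_{vv} = -2, R_{sv} = 5, giving D = -9 < 0, so the point is a saddle point.
R(-5/9, -8/9) = -67/9.

-67/9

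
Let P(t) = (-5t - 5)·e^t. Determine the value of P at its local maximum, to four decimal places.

By the product rule, P'(t) = (-5t - 10)·e^t. Since e^t > 0, the only critical point is t = -2.
P''(-2) has the same sign as -5 < 0, so this is a local maximum.
P(-2) = (5)·e^(-2) ≈ 0.6767.

0.6767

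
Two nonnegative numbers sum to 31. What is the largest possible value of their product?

With x + y = 31, the product is P(x) = x(31 − x).
P'(x) = 31 − 2x = 0 gives x = 31/2; P'' = −2 < 0, so this is the maximum.
P = 31/2·31/2 = 961/4.

961/4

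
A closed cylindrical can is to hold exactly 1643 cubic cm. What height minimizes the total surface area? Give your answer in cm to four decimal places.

With radius r and height h, πr²h = 1643 so h = 1643/(πr²), and S(r) = 2πr² + 2πrh = 2πr² + 2·1643/r.
S'(r) = 4πr − 2·1643/r² = 0 ⇒ r³ = 1643/(2π), so r ≈ 6.3947 and h = 2r ≈ 12.7894.
S''(r) = 4π + 4·1643/r³ > 0, so this is the minimum; S ≈ 770.7962.

12.7894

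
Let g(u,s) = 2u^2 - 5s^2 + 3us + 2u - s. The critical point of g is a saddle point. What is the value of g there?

-12/49

∂g/∂u = 4u + 3s + 2 = 0 and ∂g/∂s = 3u - 10s - 1 = 0, so (u, s) = (-17/49, -10/49).
The Hessian has g_{uu} = 4, g_{ss} = -10, g_{us} = 3, giving D = -49 < 0, so the point is a saddle point.
g(-17/49, -10/49) = -12/49.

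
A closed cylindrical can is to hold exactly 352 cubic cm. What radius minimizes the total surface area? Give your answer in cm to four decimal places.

With radius r and height h, πr²h = 352 so h = 352/(πr²), and S(r) = 2πr² + 2πrh = 2πr² + 2·352/r.
S'(r) = 4πr − 2·352/r² = 0 ⇒ r³ = 352/(2π), so r ≈ 3.8264 and h = 2r ≈ 7.6528.
S''(r) = 4π + 4·352/r³ > 0, so this is the minimum; S ≈ 275.9792.

3.8264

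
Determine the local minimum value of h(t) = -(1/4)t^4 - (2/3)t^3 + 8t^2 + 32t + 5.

Critical points: h'(t) = -t^3 - 2t^2 + 16t + 32 vanishes at t = -4, -2, 4.
Since h''(t) = -3t^2 - 4t + 16, we get h''(-4) = -16 < 0 ⇒ local maximum; h''(-2) = 12 > 0 ⇒ local minimum; h''(4) = -48 < 0 ⇒ local maximum.
Thus h has its local minimum at t = -2, with value -77/3.

-77/3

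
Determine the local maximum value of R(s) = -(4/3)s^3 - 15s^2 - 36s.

Critical points: R'(s) = -4s^2 - 30s - 36 vanishes at s = -6, -3/2.
Second-derivative test with R''(s) = -8s - 30: R''(-6) = 18 > 0 ⇒ local minimum; R''(-3/2) = -18 < 0 ⇒ local maximum.
So the local maximum value is R(-3/2) = 99/4.

99/4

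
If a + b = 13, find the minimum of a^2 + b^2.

169/2

With a + b = 13, a^2 + b^2 = a^2 + (13 − a)^2.
The derivative 2a − 2(13 − a) = 4a − 26 vanishes at a = 13/2; second derivative 4 > 0, a minimum.
The minimum is 2·(13/2)^2 = 169/2.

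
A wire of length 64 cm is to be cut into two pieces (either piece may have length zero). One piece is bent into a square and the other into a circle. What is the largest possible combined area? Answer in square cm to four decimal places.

325.9493

Let x be the length used for the square. Square side x/4; circle radius (64−x)/(2π).
A(x) = (x/4)² + π·((64−x)/(2π))² = x²/16 + (64−x)²/(4π) for 0 ≤ x ≤ 64. A'(x) = x/8 − (64−x)/(2π) = 0 gives x = 4·64/(π+4) ≈ 35.8463.
A'' > 0, so the interior critical point is a minimum; the maximum is at an endpoint. A(0) = 325.9493 and A(64) = 256.0000, so the largest area is 325.9493.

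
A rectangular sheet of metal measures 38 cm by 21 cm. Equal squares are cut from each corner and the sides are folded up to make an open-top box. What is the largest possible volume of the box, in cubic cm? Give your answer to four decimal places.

1567.7054

With cut size x, the volume is V(x) = x(38 − 2x)(21 − 2x) for 0 < x < 10.5.
V'(x) = 12x^2 − 236x + 798. Setting V'(x) = 0 gives x ≈ 4.3384 (the root in (0, 10.5)).
V''(x) = 24x − 236 is negative there, so this is the maximum; V ≈ 1567.7054.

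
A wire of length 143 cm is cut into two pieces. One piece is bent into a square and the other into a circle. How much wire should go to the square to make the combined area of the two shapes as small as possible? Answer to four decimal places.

80.0942

Let x be the length used for the square. Square side x/4; circle radius (143−x)/(2π).
A(x) = (x/4)² + π·((143−x)/(2π))² = x²/16 + (143−x)²/(4π) for 0 ≤ x ≤ 143. A'(x) = x/8 − (143−x)/(2π) = 0 gives x = 4·143/(π+4) ≈ 80.0942.
A'' = 1/8 + 1/(2π) > 0, so this gives the minimum combined area; x ≈ 80.0942 cm to the square.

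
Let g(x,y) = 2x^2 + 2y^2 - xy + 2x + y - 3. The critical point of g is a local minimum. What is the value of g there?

-19/5

∂g/∂x = 4x - y + 2 = 0 and ∂g/∂y = -x + 4y + 1 = 0, so (x, y) = (-3/5, -2/5).
The Hessian has g_{xx} = 4, g_{yy} = 4, g_{xy} = -1, giving D = 15 > 0 with g_{xx} > 0, so the point is a local minimum.
g(-3/5, -2/5) = -19/5.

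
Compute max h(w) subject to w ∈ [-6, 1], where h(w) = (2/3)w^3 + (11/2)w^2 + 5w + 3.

h'(w) = 2w^2 + 11w + 5, which vanishes at w = -5 and w = -1/2.
Candidates: h(-6) = 27,  h(-5) = 193/6,  h(-1/2) = 43/24,  h(1) = 85/6.
So the maximum is h(-5) = 193/6.

193/6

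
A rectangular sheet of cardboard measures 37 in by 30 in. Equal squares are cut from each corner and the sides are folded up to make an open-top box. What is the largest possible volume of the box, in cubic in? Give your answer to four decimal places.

With cut size x, the volume is V(x) = x(37 − 2x)(30 − 2x) for 0 < x < 15.
V'(x) = 12x^2 − 268x + 1110. Setting V'(x) = 0 gives x ≈ 5.4927 (the root in (0, 15)).
V''(x) = 24x − 268 is negative there, so this is the maximum; V ≈ 2717.0037.

2717.0037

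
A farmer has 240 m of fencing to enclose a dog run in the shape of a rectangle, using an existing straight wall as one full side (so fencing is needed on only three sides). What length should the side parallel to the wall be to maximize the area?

120

Let the sides perpendicular to the wall have length x and the parallel side y, so 2x + y = 240 and the area is A = xy = x(240 − 2x).
A'(x) = 240 − 4x = 0 gives x = 60, and A''(x) = −4 < 0 confirms a maximum.
Then y = 240 − 2·60 = 120 and A = 7200.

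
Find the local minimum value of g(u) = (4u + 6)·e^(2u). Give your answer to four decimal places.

-0.0366

By the product rule, g'(u) = (8u + 16)·e^(2u). Since e^(2u) > 0, the only critical point is u = -2.
g''(-2) has the same sign as 8 > 0, so this is a local minimum.
g(-2) = (-2)·e^(-4) ≈ -0.0366.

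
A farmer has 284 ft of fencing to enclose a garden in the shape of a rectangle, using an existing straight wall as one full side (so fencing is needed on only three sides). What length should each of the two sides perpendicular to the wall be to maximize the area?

Let the sides perpendicular to the wall have length x and the parallel side y, so 2x + y = 284 and the area is A = xy = x(284 − 2x).
A'(x) = 284 − 4x = 0 gives x = 71, and A''(x) = −4 < 0 confirms a maximum.
Then y = 284 − 2·71 = 142 and A = 10082.

71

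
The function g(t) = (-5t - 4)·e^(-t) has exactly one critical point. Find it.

g'(t) = (-5)·e^(-t) + (-5t - 4)·(-1)·e^(-t) = (5t - 1)·e^(-t). Since e^(-t) > 0, the only critical point is t = 1/5.
g''(1/5) has the same sign as 5 > 0, so this is a local minimum.
g(1/5) = (-5)·e^(-1/5) ≈ -4.0937.

1/5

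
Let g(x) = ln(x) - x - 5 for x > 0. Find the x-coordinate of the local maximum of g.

g'(x) = 1/x − 1 = 0 gives x = 1.
g''(x) = -1/x², which is negative for x > 0, so this is a local maximum.
g(1) = 1·ln(1) - 1 - 5 ≈ -6.0000.

1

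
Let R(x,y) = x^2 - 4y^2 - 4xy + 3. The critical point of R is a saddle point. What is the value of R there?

∂R/∂x = 2x - 4y = 0 and ∂R/∂y = -4x - 8y = 0, so (x, y) = (0, 0).
The Hessian has R_{xx} = 2, R_{yy} = -8, R_{xy} = -4, giving D = -32 < 0, so the point is a saddle point.
R(0, 0) = 3.

3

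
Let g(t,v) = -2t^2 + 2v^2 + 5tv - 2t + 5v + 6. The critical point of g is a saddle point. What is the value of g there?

254/41

∂g/∂t = -4t + 5v - 2 = 0 and ∂g/∂v = 5t + 4v + 5 = 0, so (t, v) = (-33/41, -10/41).
The Hessian has g_{tt} = -4, g_{vv} = 4, g_{tv} = 5, giving D = -41 < 0, so the point is a saddle point.
g(-33/41, -10/41) = 254/41.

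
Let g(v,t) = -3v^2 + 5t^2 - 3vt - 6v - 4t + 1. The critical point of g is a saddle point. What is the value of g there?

∂g/∂v = -6v - 3t - 6 = 0 and ∂g/∂t = -3v + 10t - 4 = 0, so (v, t) = (-24/23, 2/23).
The Hessian has g_{vv} = -6, g_{tt} = 10, g_{vt} = -3, giving D = -69 < 0, so the point is a saddle point.
g(-24/23, 2/23) = 91/23.

91/23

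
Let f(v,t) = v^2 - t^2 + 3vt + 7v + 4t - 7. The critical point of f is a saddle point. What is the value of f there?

-16

∂f/∂v = 2v + 3t + 7 = 0 and ∂f/∂t = 3v - 2t + 4 = 0, so (v, t) = (-2, -1).
The Hessian has f_{vv} = 2, f_{tt} = -2, f_{vt} = 3, giving D = -13 < 0, so the point is a saddle point.
f(-2, -1) = -16.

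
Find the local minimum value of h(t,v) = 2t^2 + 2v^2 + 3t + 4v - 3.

-49/8

∂h/∂t = 4t + 3 = 0 and ∂h/∂v = 4v + 4 = 0, so (t, v) = (-3/4, -1).
The Hessian has h_{tt} = 4, h_{vv} = 4, h_{tv} = 0, giving D = 16 > 0 with h_{tt} > 0, so the point is a local minimum.
h(-3/4, -1) = -49/8.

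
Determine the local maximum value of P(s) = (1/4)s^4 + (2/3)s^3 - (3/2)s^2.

0

Critical points: P'(s) = s^3 + 2s^2 - 3s vanishes at s = -3, 0, 1.
Since P''(s) = 3s^2 + 4s - 3, we get P''(-3) = 12 > 0 ⇒ local minimum; P''(0) = -3 < 0 ⇒ local maximum; P''(1) = 4 > 0 ⇒ local minimum.
So the local maximum value is P(0) = 0.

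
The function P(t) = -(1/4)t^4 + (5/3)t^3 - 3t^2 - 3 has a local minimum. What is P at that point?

P'(t) = -t^3 + 5t^2 - 6t. Setting P'(t) = 0 gives t ∈ {0, 2, 3}.
Second-derivative test with P''(t) = -3t^2 + 10t - 6: P''(0) = -6 < 0 ⇒ local maximum; P''(2) = 2 > 0 ⇒ local minimum; P''(3) = -3 < 0 ⇒ local maximum.
So the local minimum value is P(2) = -17/3.

-17/3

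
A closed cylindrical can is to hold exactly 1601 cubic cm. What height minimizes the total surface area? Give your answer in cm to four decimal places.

12.6795

With radius r and height h, πr²h = 1601 so h = 1601/(πr²), and S(r) = 2πr² + 2πrh = 2πr² + 2·1601/r.
S'(r) = 4πr − 2·1601/r² = 0 ⇒ r³ = 1601/(2π), so r ≈ 6.3397 and h = 2r ≈ 12.6795.
S''(r) = 4π + 4·1601/r³ > 0, so this is the minimum; S ≈ 757.6037.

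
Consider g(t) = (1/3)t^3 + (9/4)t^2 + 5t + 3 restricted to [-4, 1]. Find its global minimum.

-7/3

g'(t) = t^2 + (9/2)t + 5, which vanishes at t = -5/2 and t = -2.
Evaluating at the critical points and endpoints: g(-4) = -7/3,  g(-5/2) = -31/48,  g(-2) = -2/3,  g(1) = 127/12.
Hence the absolute minimum is -7/3 at t = -4.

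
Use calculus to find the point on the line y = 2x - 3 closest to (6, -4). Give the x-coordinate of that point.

Minimize D(x)^2 = (x - 6)^2 + (2x + 1)^2.
d/dx[D^2] = 2(x - 6) + 2·2·(2x + 1) = 0 ⇒ x = 4/5.
Then y = -7/5 and the distance is √(169/5) ≈ 5.8138.

4/5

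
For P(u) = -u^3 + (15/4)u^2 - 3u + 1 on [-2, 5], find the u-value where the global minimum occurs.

5

Differentiating, P'(u) = -3u^2 + (15/2)u - 3; which vanishes at u = 1/2 and u = 2.
Compare values at every candidate in [-2, 5]: P(-2) = 30; P(1/2) = 5/16; P(2) = 2; P(5) = -181/4.
Hence the absolute minimum is -181/4 at u = 5.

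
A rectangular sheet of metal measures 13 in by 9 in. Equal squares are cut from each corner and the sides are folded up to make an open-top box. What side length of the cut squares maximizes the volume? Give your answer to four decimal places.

1.7446

With cut size x, the volume is V(x) = x(13 − 2x)(9 − 2x) for 0 < x < 4.5.
V'(x) = 12x^2 − 88x + 117. Setting V'(x) = 0 gives x ≈ 1.7446 (the root in (0, 4.5)).
V''(x) = 24x − 88 is negative there, so this is the maximum; V ≈ 91.4382.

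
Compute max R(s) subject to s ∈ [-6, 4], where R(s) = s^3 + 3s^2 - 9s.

76

The derivative is 3s^2 + 6s - 9, which vanishes at s = -3 and s = 1.
Evaluating at the critical points and endpoints: R(-6) = -54, R(-3) = 27, R(1) = -5, R(4) = 76.
So the maximum is R(4) = 76.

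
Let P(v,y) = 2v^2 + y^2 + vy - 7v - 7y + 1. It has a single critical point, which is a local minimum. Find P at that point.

∂P/∂v = 4v + y - 7 = 0 and ∂P/∂y = v + 2y - 7 = 0, so (v, y) = (1, 3).
The Hessian has P_{vv} = 4, P_{yy} = 2, P_{vy} = 1, giving D = 7 > 0 with P_{vv} > 0, so the point is a local minimum.
P(1, 3) = -13.

-13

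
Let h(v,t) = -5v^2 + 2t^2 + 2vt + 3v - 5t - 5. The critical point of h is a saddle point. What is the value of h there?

-27/4

∂h/∂v = -10v + 2t + 3 = 0 and ∂h/∂t = 2v + 4t - 5 = 0, so (v, t) = (1/2, 1).
The Hessian has h_{vv} = -10, h_{tt} = 4, h_{vt} = 2, giving D = -44 < 0, so the point is a saddle point.
h(1/2, 1) = -27/4.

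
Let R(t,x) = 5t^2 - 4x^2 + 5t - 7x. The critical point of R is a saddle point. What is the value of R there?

∂R/∂t = 10t + 5 = 0 and ∂R/∂x = -8x - 7 = 0, so (t, x) = (-1/2, -7/8).
The Hessian has R_{tt} = 10, R_{xx} = -8, R_{tx} = 0, giving D = -80 < 0, so the point is a saddle point.
R(-1/2, -7/8) = 29/16.

29/16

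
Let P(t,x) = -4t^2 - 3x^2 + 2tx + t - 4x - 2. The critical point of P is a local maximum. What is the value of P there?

-29/44

∂P/∂t = -8t + 2x + 1 = 0 and ∂P/∂x = 2t - 6x - 4 = 0, so (t, x) = (-1/22, -15/22).
The Hessian has P_{tt} = -8, P_{xx} = -6, P_{tx} = 2, giving D = 44 > 0 with P_{tt} < 0, so the point is a local maximum.
P(-1/22, -15/22) = -29/44.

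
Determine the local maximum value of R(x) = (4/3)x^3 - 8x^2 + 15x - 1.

Critical points: R'(x) = 4x^2 - 16x + 15 vanishes at x = 3/2, 5/2.
R''(x) = 8x - 16. R''(3/2) = -4 < 0 ⇒ local maximum; R''(5/2) = 4 > 0 ⇒ local minimum.
So the local maximum value is R(3/2) = 8.

8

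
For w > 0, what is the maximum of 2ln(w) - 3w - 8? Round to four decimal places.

-10.8109

P'(w) = 2/w − 3 = 0 gives w = 2/3.
P''(w) = -2/w², which is negative for w > 0, so this is a local maximum.
P(2/3) = 2·ln(2/3) - 2 - 8 ≈ -10.8109.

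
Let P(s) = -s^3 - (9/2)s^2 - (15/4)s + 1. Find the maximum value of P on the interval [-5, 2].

129/4

P'(s) = -3s^2 - 9s - 15/4, which vanishes at s = -5/2 and s = -1/2.
Candidates: P(-5) = 129/4, P(-5/2) = -17/8, P(-1/2) = 15/8, P(2) = -65/2.
So the maximum is P(-5) = 129/4.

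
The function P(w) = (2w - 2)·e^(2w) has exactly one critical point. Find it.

1/2

Differentiating with the product rule gives P'(w) = (4w - 2)·e^(2w). Since e^(2w) > 0, the only critical point is w = 1/2.
P''(1/2) has the same sign as 4 > 0, so this is a local minimum.
P(1/2) = (-1)·e^(1) ≈ -2.7183.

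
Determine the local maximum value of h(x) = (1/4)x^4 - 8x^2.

0

h'(x) = x^3 - 16x. Setting h'(x) = 0 gives x ∈ {-4, 0, 4}.
Second-derivative test with h''(x) = 3x^2 - 16: h''(-4) = 32 > 0 ⇒ local minimum; h''(0) = -16 < 0 ⇒ local maximum; h''(4) = 32 > 0 ⇒ local minimum.
The local maximum is h(0) = 0.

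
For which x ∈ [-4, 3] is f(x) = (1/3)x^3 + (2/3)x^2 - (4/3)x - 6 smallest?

Differentiating, f'(x) = x^2 + (4/3)x - 4/3; which vanishes at x = -2 and x = 2/3.
Candidates: f(-4) = -34/3, f(-2) = -10/3, f(2/3) = -526/81, f(3) = 5.
The minimum over the interval is -34/3, attained at x = -4.

-4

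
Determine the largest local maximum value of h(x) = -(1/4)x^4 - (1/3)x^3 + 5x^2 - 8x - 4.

h'(x) = -x^3 - x^2 + 10x - 8. Setting h'(x) = 0 gives x ∈ {-4, 1, 2}.
Second-derivative test with h''(x) = -3x^2 - 2x + 10: h''(-4) = -30 < 0 ⇒ local maximum; h''(1) = 5 > 0 ⇒ local minimum; h''(2) = -6 < 0 ⇒ local maximum.
So the largest local maximum value is h(-4) = 196/3.

196/3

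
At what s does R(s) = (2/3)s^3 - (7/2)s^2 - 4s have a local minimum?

4

R'(s) = 2s^2 - 7s - 4. Setting R'(s) = 0 gives s ∈ {-1/2, 4}.
Second-derivative test with R''(s) = 4s - 7: R''(-1/2) = -9 < 0 ⇒ local maximum; R''(4) = 9 > 0 ⇒ local minimum.
The local minimum is R(4) = -88/3.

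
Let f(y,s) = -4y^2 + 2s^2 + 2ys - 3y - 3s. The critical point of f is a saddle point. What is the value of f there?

∂f/∂y = -8y + 2s - 3 = 0 and ∂f/∂s = 2y + 4s - 3 = 0, so (y, s) = (-1/6, 5/6).
The Hessian has f_{yy} = -8, f_{ss} = 4, f_{ys} = 2, giving D = -36 < 0, so the point is a saddle point.
f(-1/6, 5/6) = -1.

-1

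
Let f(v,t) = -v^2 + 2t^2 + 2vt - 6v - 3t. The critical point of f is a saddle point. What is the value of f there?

∂f/∂v = -2v + 2t - 6 = 0 and ∂f/∂t = 2v + 4t - 3 = 0, so (v, t) = (-3/2, 3/2).
The Hessian has f_{vv} = -2, f_{tt} = 4, f_{vt} = 2, giving D = -12 < 0, so the point is a saddle point.
f(-3/2, 3/2) = 9/4.

9/4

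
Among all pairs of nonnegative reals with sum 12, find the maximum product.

36

With x + y = 12, the product is P(x) = x(12 − x).
P'(x) = 12 − 2x = 0 gives x = 6; P'' = −2 < 0, so this is the maximum.
P = 6·6 = 36.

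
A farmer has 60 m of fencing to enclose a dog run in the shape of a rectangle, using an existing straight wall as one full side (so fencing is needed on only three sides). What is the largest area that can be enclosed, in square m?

Let the sides perpendicular to the wall have length x and the parallel side y, so 2x + y = 60 and the area is A = xy = x(60 − 2x).
A'(x) = 60 − 4x = 0 gives x = 15, and A''(x) = −4 < 0 confirms a maximum.
Then y = 60 − 2·15 = 30 and A = 450.

450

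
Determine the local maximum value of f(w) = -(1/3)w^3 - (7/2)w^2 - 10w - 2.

f'(w) = -w^2 - 7w - 10. Setting f'(w) = 0 gives w ∈ {-5, -2}.
Since f''(w) = -2w - 7, we get f''(-5) = 3 > 0 ⇒ local minimum; f''(-2) = -3 < 0 ⇒ local maximum.
Thus f has its local maximum at w = -2, with value 20/3.

20/3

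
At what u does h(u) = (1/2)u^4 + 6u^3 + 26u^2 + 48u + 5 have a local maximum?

h'(u) = 2u^3 + 18u^2 + 52u + 48. Setting h'(u) = 0 gives u ∈ {-4, -3, -2}.
Second-derivative test with h''(u) = 6u^2 + 36u + 52: h''(-4) = 4 > 0 ⇒ local minimum; h''(-3) = -2 < 0 ⇒ local maximum; h''(-2) = 4 > 0 ⇒ local minimum.
The local maximum is h(-3) = -53/2.

-3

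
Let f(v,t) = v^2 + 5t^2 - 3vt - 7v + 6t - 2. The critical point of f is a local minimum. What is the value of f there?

-177/11

∂f/∂v = 2v - 3t - 7 = 0 and ∂f/∂t = -3v + 10t + 6 = 0, so (v, t) = (52/11, 9/11).
The Hessian has f_{vv} = 2, f_{tt} = 10, f_{vt} = -3, giving D = 11 > 0 with f_{vv} > 0, so the point is a local minimum.
f(52/11, 9/11) = -177/11.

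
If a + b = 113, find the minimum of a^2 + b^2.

With a + b = 113, a^2 + b^2 = a^2 + (113 − a)^2.
The derivative 2a − 2(113 − a) = 4a − 226 vanishes at a = 113/2; second derivative 4 > 0, a minimum.
The minimum is 2·(113/2)^2 = 12769/2.

12769/2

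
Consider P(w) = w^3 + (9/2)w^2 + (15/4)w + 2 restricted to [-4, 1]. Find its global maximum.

45/4

The derivative is 3w^2 + 9w + 15/4, which vanishes at w = -5/2 and w = -1/2.
Candidates: P(-4) = -5; P(-5/2) = 41/8; P(-1/2) = 9/8; P(1) = 45/4.
The maximum over the interval is 45/4, attained at w = 1.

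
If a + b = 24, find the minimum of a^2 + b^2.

With a + b = 24, a^2 + b^2 = a^2 + (24 − a)^2.
The derivative 2a − 2(24 − a) = 4a − 48 vanishes at a = 12; second derivative 4 > 0, a minimum.
The minimum is 2·(12)^2 = 288.

288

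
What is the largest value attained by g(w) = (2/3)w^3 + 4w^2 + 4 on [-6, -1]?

76/3

g'(w) = 2w^2 + 8w, whose only zero in [-6, -1] is w = -4.
Candidates: g(-6) = 4,  g(-4) = 76/3,  g(-1) = 22/3.
So the maximum is g(-4) = 76/3.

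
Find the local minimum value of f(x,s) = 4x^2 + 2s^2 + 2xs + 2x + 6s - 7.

-81/7

∂f/∂x = 8x + 2s + 2 = 0 and ∂f/∂s = 2x + 4s + 6 = 0, so (x, s) = (1/7, -11/7).
The Hessian has f_{xx} = 8, f_{ss} = 4, f_{xs} = 2, giving D = 28 > 0 with f_{xx} > 0, so the point is a local minimum.
f(1/7, -11/7) = -81/7.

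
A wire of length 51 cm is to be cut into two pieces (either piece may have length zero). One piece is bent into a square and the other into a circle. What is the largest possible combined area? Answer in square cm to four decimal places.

Let x be the length used for the square. Square side x/4; circle radius (51−x)/(2π).
A(x) = (x/4)² + π·((51−x)/(2π))² = x²/16 + (51−x)²/(4π) for 0 ≤ x ≤ 51. A'(x) = x/8 − (51−x)/(2π) = 0 gives x = 4·51/(π+4) ≈ 28.5651.
A'' > 0, so the interior critical point is a minimum; the maximum is at an endpoint. A(0) = 206.9810 and A(51) = 162.5625, so the largest area is 206.9810.

206.9810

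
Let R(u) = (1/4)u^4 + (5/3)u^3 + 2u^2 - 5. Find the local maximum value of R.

R'(u) = u^3 + 5u^2 + 4u = 0 at u = -4, -1, 0.
R''(u) = 3u^2 + 10u + 4. R''(-4) = 12 > 0 ⇒ local minimum; R''(-1) = -3 < 0 ⇒ local maximum; R''(0) = 4 > 0 ⇒ local minimum.
Thus R has its local maximum at u = -1, with value -53/12.

-53/12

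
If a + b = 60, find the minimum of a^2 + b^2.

With a + b = 60, a^2 + b^2 = a^2 + (60 − a)^2.
The derivative 2a − 2(60 − a) = 4a − 120 vanishes at a = 30; second derivative 4 > 0, a minimum.
The minimum is 2·(30)^2 = 1800.

1800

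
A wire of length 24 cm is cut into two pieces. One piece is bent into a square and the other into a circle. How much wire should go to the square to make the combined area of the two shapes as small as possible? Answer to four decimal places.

13.4424

Let x be the length used for the square. Square side x/4; circle radius (24−x)/(2π).
A(x) = (x/4)² + π·((24−x)/(2π))² = x²/16 + (24−x)²/(4π) for 0 ≤ x ≤ 24. A'(x) = x/8 − (24−x)/(2π) = 0 gives x = 4·24/(π+4) ≈ 13.4424.
A'' = 1/8 + 1/(2π) > 0, so this gives the minimum combined area; x ≈ 13.4424 cm to the square.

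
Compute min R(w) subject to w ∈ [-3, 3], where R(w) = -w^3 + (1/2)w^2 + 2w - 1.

The derivative is -3w^2 + w + 2, which vanishes at w = -2/3 and w = 1.
Candidates: R(-3) = 49/2,  R(-2/3) = -49/27,  R(1) = 1/2,  R(3) = -35/2.
The minimum over the interval is -35/2, attained at w = 3.

-35/2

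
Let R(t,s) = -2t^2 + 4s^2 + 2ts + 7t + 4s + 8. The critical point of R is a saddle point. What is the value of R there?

11

∂R/∂t = -4t + 2s + 7 = 0 and ∂R/∂s = 2t + 8s + 4 = 0, so (t, s) = (4/3, -5/6).
The Hessian has R_{tt} = -4, R_{ss} = 8, R_{ts} = 2, giving D = -36 < 0, so the point is a saddle point.
R(4/3, -5/6) = 11.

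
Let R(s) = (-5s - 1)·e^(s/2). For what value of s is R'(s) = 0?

-11/5

R'(s) = (-5)·e^(s/2) + (-5s - 1)·(1/2)·e^(s/2) = (-(5/2)s - 11/2)·e^(s/2). Since e^(s/2) > 0, the only critical point is s = -11/5.
R''(-11/5) has the same sign as -5/2 < 0, so this is a local maximum.
R(-11/5) = (10)·e^(-11/10) ≈ 3.3287.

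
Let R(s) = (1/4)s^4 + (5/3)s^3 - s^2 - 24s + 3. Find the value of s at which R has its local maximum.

-3

R'(s) = s^3 + 5s^2 - 2s - 24. Setting R'(s) = 0 gives s ∈ {-4, -3, 2}.
R''(s) = 3s^2 + 10s - 2. R''(-4) = 6 > 0 ⇒ local minimum; R''(-3) = -5 < 0 ⇒ local maximum; R''(2) = 30 > 0 ⇒ local minimum.
So the local maximum value is R(-3) = 165/4.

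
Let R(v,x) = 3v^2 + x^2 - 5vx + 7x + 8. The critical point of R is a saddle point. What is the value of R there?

251/13

∂R/∂v = 6v - 5x = 0 and ∂R/∂x = -5v + 2x + 7 = 0, so (v, x) = (35/13, 42/13).
The Hessian has R_{vv} = 6, R_{xx} = 2, R_{vx} = -5, giving D = -13 < 0, so the point is a saddle point.
R(35/13, 42/13) = 251/13.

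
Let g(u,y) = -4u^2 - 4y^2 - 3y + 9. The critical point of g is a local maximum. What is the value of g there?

153/16

∂g/∂u = -8u = 0 and ∂g/∂y = -8y - 3 = 0, so (u, y) = (0, -3/8).
The Hessian has g_{uu} = -8, g_{yy} = -8, g_{uy} = 0, giving D = 64 > 0 with g_{uu} < 0, so the point is a local maximum.
g(0, -3/8) = 153/16.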